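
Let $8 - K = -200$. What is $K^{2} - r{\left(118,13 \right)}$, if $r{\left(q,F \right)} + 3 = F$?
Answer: $43254$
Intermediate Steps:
$K = 208$ ($K = 8 - -200 = 8 + 200 = 208$)
$r{\left(q,F \right)} = -3 + F$
$K^{2} - r{\left(118,13 \right)} = 208^{2} - \left(-3 + 13\right) = 43264 - 10 = 43254$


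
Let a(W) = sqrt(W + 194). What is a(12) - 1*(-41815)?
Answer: 41815 + sqrt(206) ≈ 41829.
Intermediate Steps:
a(W) = sqrt(194 + W)
a(12) - 1*(-41815) = sqrt(194 + 12) - 1*(-41815) = sqrt(206) + 41815 = 41815 + sqrt(206)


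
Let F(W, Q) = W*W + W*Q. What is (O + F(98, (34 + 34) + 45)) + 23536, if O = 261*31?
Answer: 52305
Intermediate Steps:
F(W, Q) = W**2 + Q*W
O = 8091
(O + F(98, (34 + 34) + 45)) + 23536 = (8091 + 98*(((34 + 34) + 45) + 98)) + 23536 = (8091 + 98*((68 + 45) + 98)) + 23536 = (8091 + 98*(113 + 98)) + 23536 = (8091 + 98*211) + 23536 = (8091 + 20678) + 23536 = 28769 + 23536 = 52305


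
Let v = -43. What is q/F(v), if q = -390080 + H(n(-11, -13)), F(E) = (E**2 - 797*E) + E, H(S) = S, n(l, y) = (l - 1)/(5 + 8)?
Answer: -5071052/469001 ≈ -10.812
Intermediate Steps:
n(l, y) = -1/13 + l/13 (n(l, y) = (-1 + l)/13 = (-1 + l)*(1/13) = -1/13 + l/13)
F(E) = E**2 - 796*E
q = -5071052/13 (q = -390080 + (-1/13 + (1/13)*(-11)) = -390080 + (-1/13 - 11/13) = -390080 - 12/13 = -5071052/13 ≈ -3.9008e+5)
q/F(v) = -5071052*(-1/(43*(-796 - 43)))/13 = -5071052/(13*((-43*(-839)))) = -5071052/13/36077 = -5071052/13*1/36077 = -5071052/469001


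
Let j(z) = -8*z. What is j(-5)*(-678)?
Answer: -27120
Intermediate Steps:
j(-5)*(-678) = -8*(-5)*(-678) = 40*(-678) = -27120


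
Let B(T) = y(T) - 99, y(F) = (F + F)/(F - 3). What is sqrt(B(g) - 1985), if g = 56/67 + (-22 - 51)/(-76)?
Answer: I*sqrt(967862170)/681 ≈ 45.684*I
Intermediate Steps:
y(F) = 2*F/(-3 + F) (y(F) = (2*F)/(-3 + F) = 2*F/(-3 + F))
g = 9147/5092 (g = 56*(1/67) - 73*(-1/76) = 56/67 + 73/76 = 9147/5092 ≈ 1.7963)
B(T) = -99 + 2*T/(-3 + T) (B(T) = 2*T/(-3 + T) - 99 = -99 + 2*T/(-3 + T))
sqrt(B(g) - 1985) = sqrt((297 - 97*9147/5092)/(-3 + 9147/5092) - 1985) = sqrt((297 - 887259/5092)/(-6129/5092) - 1985) = sqrt(-5092/6129*625065/5092 - 1985) = sqrt(-208355/2043 - 1985) = sqrt(-4263710/2043) = I*sqrt(967862170)/681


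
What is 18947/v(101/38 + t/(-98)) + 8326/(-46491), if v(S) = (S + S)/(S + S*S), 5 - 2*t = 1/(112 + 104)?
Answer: 857914273103353/24931077696 ≈ 34411.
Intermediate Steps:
t = 1079/432 (t = 5/2 - 1/(2*(112 + 104)) = 5/2 - ½/216 = 5/2 - ½*1/216 = 5/2 - 1/432 = 1079/432 ≈ 2.4977)
v(S) = 2*S/(S + S²) (v(S) = (2*S)/(S + S²) = 2*S/(S + S²))
18947/v(101/38 + t/(-98)) + 8326/(-46491) = 18947/((2/(1 + (101/38 + (1079/432)/(-98))))) + 8326/(-46491) = 18947/((2/(1 + (101*(1/38) + (1079/432)*(-1/98))))) + 8326*(-1/46491) = 18947/((2/(1 + (101/38 - 1079/42336)))) - 8326/46491 = 18947/((2/(1 + 2117467/804384))) - 8326/46491 = 18947/((2/(2921851/804384))) - 8326/46491 = 18947/((2*(804384/2921851))) - 8326/46491 = 18947/(1608768/2921851) - 8326/46491 = 18947*(2921851/1608768) - 8326/46491 = 55360310897/1608768 - 8326/46491 = 857914273103353/24931077696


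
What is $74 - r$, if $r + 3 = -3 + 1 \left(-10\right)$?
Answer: $90$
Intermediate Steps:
$r = -16$ ($r = -3 + \left(-3 + 1 \left(-10\right)\right) = -3 - 13 = -16$)
$74 - r = 74 - -16 = 74 + 16 = 90$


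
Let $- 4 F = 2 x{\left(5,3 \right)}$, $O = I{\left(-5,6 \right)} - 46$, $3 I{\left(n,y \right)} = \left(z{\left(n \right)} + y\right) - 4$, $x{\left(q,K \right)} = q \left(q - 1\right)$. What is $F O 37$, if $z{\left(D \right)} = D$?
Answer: $17390$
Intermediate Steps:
$x{\left(q,K \right)} = q \left(-1 + q\right)$
$I{\left(n,y \right)} = - \frac{4}{3} + \frac{n}{3} + \frac{y}{3}$ ($I{\left(n,y \right)} = \frac{\left(n + y\right) - 4}{3} = \frac{-4 + n + y}{3} = - \frac{4}{3} + \frac{n}{3} + \frac{y}{3}$)
$O = -47$ ($O = \left(- \frac{4}{3} + \frac{1}{3} \left(-5\right) + \frac{1}{3} \cdot 6\right) - 46 = \left(- \frac{4}{3} - \frac{5}{3} + 2\right) - 46 = -1 - 46 = -47$)
$F = -10$ ($F = - \frac{2 \cdot 5 \left(-1 + 5\right)}{4} = - \frac{2 \cdot 5 \cdot 4}{4} = - \frac{2 \cdot 20}{4} = \left(- \frac{1}{4}\right) 40 = -10$)
$F O 37 = \left(-10\right) \left(-47\right) 37 = 470 \cdot 37 = 17390$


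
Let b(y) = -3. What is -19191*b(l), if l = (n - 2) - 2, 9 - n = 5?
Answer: 57573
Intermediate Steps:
n = 4 (n = 9 - 1*5 = 9 - 5 = 4)
l = 0 (l = (4 - 2) - 2 = 2 - 2 = 0)
-19191*b(l) = -19191*(-3) = 57573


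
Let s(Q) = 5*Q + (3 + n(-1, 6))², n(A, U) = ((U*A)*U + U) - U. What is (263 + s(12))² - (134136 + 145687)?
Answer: 1713921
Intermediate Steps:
n(A, U) = A*U² (n(A, U) = ((A*U)*U + U) - U = (A*U² + U) - U = (U + A*U²) - U = A*U²)
s(Q) = 1089 + 5*Q (s(Q) = 5*Q + (3 - 1*6²)² = 5*Q + (3 - 1*36)² = 5*Q + (3 - 36)² = 5*Q + (-33)² = 5*Q + 1089 = 1089 + 5*Q)
(263 + s(12))² - (134136 + 145687) = (263 + (1089 + 5*12))² - (134136 + 145687) = (263 + (1089 + 60))² - 1*279823 = (263 + 1149)² - 279823 = 1412² - 279823 = 1993744 - 279823 = 1713921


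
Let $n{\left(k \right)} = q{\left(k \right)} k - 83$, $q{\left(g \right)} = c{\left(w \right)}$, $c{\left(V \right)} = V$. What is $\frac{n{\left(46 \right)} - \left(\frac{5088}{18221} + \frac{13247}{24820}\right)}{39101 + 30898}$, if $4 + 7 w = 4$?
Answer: $- \frac{37904011007}{31656713154780} \approx -0.0011973$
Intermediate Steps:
$w = 0$ ($w = - \frac{4}{7} + \frac{1}{7} \cdot 4 = - \frac{4}{7} + \frac{4}{7} = 0$)
$q{\left(g \right)} = 0$
$n{\left(k \right)} = -83$ ($n{\left(k \right)} = 0 k - 83 = 0 - 83 = -83$)
$\frac{n{\left(46 \right)} - \left(\frac{5088}{18221} + \frac{13247}{24820}\right)}{39101 + 30898} = \frac{-83 - \left(\frac{5088}{18221} + \frac{13247}{24820}\right)}{39101 + 30898} = \frac{-83 - \frac{367657747}{452245220}}{69999} = \left(-83 - \frac{367657747}{452245220}\right) \frac{1}{69999} = \left(- \frac{37904011007}{452245220}\right) \frac{1}{69999} = - \frac{37904011007}{31656713154780}$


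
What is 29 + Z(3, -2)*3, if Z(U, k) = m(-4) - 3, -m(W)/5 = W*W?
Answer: -220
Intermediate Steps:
m(W) = -5*W**2 (m(W) = -5*W*W = -5*W**2)
Z(U, k) = -83 (Z(U, k) = -5*(-4)**2 - 3 = -5*16 - 3 = -80 - 3 = -83)
29 + Z(3, -2)*3 = 29 - 83*3 = 29 - 249 = -220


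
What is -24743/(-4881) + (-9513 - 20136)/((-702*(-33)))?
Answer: 47608841/12563694 ≈ 3.7894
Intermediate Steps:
-24743/(-4881) + (-9513 - 20136)/((-702*(-33))) = -24743*(-1/4881) - 29649/23166 = 24743/4881 - 29649*1/23166 = 24743/4881 - 9883/7722 = 47608841/12563694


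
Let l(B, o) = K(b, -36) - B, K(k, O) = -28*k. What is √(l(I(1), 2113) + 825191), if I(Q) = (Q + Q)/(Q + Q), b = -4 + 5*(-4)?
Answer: 29*√982 ≈ 908.77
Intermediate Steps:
b = -24 (b = -4 - 20 = -24)
I(Q) = 1 (I(Q) = (2*Q)/((2*Q)) = (2*Q)*(1/(2*Q)) = 1)
l(B, o) = 672 - B (l(B, o) = -28*(-24) - B = 672 - B)
√(l(I(1), 2113) + 825191) = √((672 - 1*1) + 825191) = √((672 - 1) + 825191) = √(671 + 825191) = √825862 = 29*√982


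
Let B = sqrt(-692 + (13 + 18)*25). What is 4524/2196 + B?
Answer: 377/183 + sqrt(83) ≈ 11.171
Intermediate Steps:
B = sqrt(83) (B = sqrt(-692 + 31*25) = sqrt(-692 + 775) = sqrt(83) ≈ 9.1104)
4524/2196 + B = 4524/2196 + sqrt(83) = 4524*(1/2196) + sqrt(83) = 377/183 + sqrt(83)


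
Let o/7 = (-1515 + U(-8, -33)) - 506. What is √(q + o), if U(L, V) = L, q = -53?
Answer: 36*I*√11 ≈ 119.4*I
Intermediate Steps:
o = -14203 (o = 7*((-1515 - 8) - 506) = 7*(-1523 - 506) = 7*(-2029) = -14203)
√(q + o) = √(-53 - 14203) = √(-14256) = 36*I*√11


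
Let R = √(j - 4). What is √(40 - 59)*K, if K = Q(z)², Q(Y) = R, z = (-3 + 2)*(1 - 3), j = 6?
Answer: 2*I*√19 ≈ 8.7178*I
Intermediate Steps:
z = 2 (z = -1*(-2) = 2)
R = √2 (R = √(6 - 4) = √2 ≈ 1.4142)
Q(Y) = √2
K = 2 (K = (√2)² = 2)
√(40 - 59)*K = √(40 - 59)*2 = √(-19)*2 = (I*√19)*2 = 2*I*√19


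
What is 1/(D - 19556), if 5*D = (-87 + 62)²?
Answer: -1/19431 ≈ -5.1464e-5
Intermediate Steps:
D = 125 (D = (-87 + 62)²/5 = (⅕)*(-25)² = (⅕)*625 = 125)
1/(D - 19556) = 1/(125 - 19556) = 1/(-19431) = -1/19431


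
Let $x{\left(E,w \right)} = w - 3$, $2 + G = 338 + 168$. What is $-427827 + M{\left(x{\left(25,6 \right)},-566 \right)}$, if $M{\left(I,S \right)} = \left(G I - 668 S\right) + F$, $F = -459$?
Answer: $-48686$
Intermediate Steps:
$G = 504$ ($G = -2 + \left(338 + 168\right) = -2 + 506 = 504$)
$x{\left(E,w \right)} = -3 + w$
$M{\left(I,S \right)} = -459 - 668 S + 504 I$ ($M{\left(I,S \right)} = \left(504 I - 668 S\right) - 459 = \left(- 668 S + 504 I\right) - 459 = -459 - 668 S + 504 I$)
$-427827 + M{\left(x{\left(25,6 \right)},-566 \right)} = -427827 - \left(-377629 - 504 \left(-3 + 6\right)\right) = -427827 + \left(-459 + 378088 + 504 \cdot 3\right) = -427827 + \left(-459 + 378088 + 1512\right) = -427827 + 379141 = -48686$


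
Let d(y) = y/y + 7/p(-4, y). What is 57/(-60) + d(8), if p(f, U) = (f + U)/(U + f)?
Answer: 141/20 ≈ 7.0500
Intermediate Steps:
p(f, U) = 1 (p(f, U) = (U + f)/(U + f) = 1)
d(y) = 8 (d(y) = y/y + 7/1 = 1 + 7*1 = 1 + 7 = 8)
57/(-60) + d(8) = 57/(-60) + 8 = 57*(-1/60) + 8 = -19/20 + 8 = 141/20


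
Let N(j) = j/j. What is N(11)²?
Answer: 1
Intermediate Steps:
N(j) = 1
N(11)² = 1² = 1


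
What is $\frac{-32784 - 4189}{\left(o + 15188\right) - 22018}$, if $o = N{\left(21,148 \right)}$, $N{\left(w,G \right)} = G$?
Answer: $\frac{36973}{6682} \approx 5.5332$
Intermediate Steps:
$o = 148$
$\frac{-32784 - 4189}{\left(o + 15188\right) - 22018} = \frac{-32784 - 4189}{\left(148 + 15188\right) - 22018} = - \frac{36973}{15336 - 22018} = - \frac{36973}{-6682} = \left(-36973\right) \left(- \frac{1}{6682}\right) = \frac{36973}{6682}$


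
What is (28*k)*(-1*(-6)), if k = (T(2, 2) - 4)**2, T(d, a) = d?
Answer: 672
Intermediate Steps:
k = 4 (k = (2 - 4)**2 = (-2)**2 = 4)
(28*k)*(-1*(-6)) = (28*4)*(-1*(-6)) = 112*6 = 672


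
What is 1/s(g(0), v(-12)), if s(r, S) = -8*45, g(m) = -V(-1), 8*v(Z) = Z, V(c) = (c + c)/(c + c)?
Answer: -1/360 ≈ -0.0027778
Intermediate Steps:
V(c) = 1 (V(c) = (2*c)/((2*c)) = (2*c)*(1/(2*c)) = 1)
v(Z) = Z/8
g(m) = -1 (g(m) = -1*1 = -1)
s(r, S) = -360
1/s(g(0), v(-12)) = 1/(-360) = -1/360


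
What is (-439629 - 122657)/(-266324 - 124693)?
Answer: 562286/391017 ≈ 1.4380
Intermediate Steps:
(-439629 - 122657)/(-266324 - 124693) = -562286/(-391017) = -562286*(-1/391017) = 562286/391017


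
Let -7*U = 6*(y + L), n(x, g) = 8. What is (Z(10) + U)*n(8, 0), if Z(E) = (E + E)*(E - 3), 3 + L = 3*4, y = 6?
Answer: 7120/7 ≈ 1017.1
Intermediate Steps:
L = 9 (L = -3 + 3*4 = -3 + 12 = 9)
U = -90/7 (U = -6*(6 + 9)/7 = -6*15/7 = -⅐*90 = -90/7 ≈ -12.857)
Z(E) = 2*E*(-3 + E) (Z(E) = (2*E)*(-3 + E) = 2*E*(-3 + E))
(Z(10) + U)*n(8, 0) = (2*10*(-3 + 10) - 90/7)*8 = (2*10*7 - 90/7)*8 = (140 - 90/7)*8 = (890/7)*8 = 7120/7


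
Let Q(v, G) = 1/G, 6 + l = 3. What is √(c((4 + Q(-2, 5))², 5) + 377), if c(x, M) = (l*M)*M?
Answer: √302 ≈ 17.378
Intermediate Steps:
l = -3 (l = -6 + 3 = -3)
c(x, M) = -3*M² (c(x, M) = (-3*M)*M = -3*M²)
√(c((4 + Q(-2, 5))², 5) + 377) = √(-3*5² + 377) = √(-3*25 + 377) = √(-75 + 377) = √302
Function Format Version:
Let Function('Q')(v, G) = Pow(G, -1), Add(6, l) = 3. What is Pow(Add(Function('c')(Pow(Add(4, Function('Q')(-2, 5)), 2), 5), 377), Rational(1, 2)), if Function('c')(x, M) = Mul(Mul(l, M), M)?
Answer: Pow(302, Rational(1, 2)) ≈ 17.378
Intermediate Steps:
l = -3 (l = Add(-6, 3) = -3)
Function('c')(x, M) = Mul(-3, Pow(M, 2)) (Function('c')(x, M) = Mul(Mul(-3, M), M) = Mul(-3, Pow(M, 2)))
Pow(Add(Function('c')(Pow(Add(4, Function('Q')(-2, 5)), 2), 5), 377), Rational(1, 2)) = Pow(Add(Mul(-3, Pow(5, 2)), 377), Rational(1, 2)) = Pow(Add(Mul(-3, 25), 377), Rational(1, 2)) = Pow(Add(-75, 377), Rational(1, 2)) = Pow(302, Rational(1, 2))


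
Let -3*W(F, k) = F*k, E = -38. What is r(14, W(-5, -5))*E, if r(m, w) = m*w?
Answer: 13300/3 ≈ 4433.3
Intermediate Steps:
W(F, k) = -F*k/3
r(14, W(-5, -5))*E = (14*(-⅓*(-5)*(-5)))*(-38) = (14*(-25/3))*(-38) = -350/3*(-38) = 13300/3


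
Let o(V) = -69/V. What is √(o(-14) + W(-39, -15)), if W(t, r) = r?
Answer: I*√1974/14 ≈ 3.1735*I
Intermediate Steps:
√(o(-14) + W(-39, -15)) = √(-69/(-14) - 15) = √(-69*(-1/14) - 15) = √(69/14 - 15) = √(-141/14) = I*√1974/14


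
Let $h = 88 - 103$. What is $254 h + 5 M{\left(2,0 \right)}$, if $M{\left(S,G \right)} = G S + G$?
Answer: $-3810$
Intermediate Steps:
$M{\left(S,G \right)} = G + G S$
$h = -15$ ($h = 88 - 103 = -15$)
$254 h + 5 M{\left(2,0 \right)} = 254 \left(-15\right) + 5 \cdot 0 \left(1 + 2\right) = -3810 + 5 \cdot 0 \cdot 3 = -3810 + 5 \cdot 0 = -3810 + 0 = -3810$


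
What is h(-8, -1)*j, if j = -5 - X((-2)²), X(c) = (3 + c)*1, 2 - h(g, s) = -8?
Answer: -120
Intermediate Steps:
h(g, s) = 10 (h(g, s) = 2 - 1*(-8) = 2 + 8 = 10)
X(c) = 3 + c
j = -12 (j = -5 - (3 + (-2)²) = -5 - (3 + 4) = -5 - 1*7 = -5 - 7 = -12)
h(-8, -1)*j = 10*(-12) = -120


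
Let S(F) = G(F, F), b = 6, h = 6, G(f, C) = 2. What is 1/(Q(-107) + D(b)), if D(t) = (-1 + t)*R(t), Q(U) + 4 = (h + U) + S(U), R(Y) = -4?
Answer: -1/123 ≈ -0.0081301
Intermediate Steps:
S(F) = 2
Q(U) = 4 + U (Q(U) = -4 + ((6 + U) + 2) = -4 + (8 + U) = 4 + U)
D(t) = 4 - 4*t (D(t) = (-1 + t)*(-4) = 4 - 4*t)
1/(Q(-107) + D(b)) = 1/((4 - 107) + (4 - 4*6)) = 1/(-103 + (4 - 24)) = 1/(-103 - 20) = 1/(-123) = -1/123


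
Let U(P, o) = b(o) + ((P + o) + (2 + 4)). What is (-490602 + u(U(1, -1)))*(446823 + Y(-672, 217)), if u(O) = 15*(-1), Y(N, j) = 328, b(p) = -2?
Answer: -219379882167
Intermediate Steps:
U(P, o) = 4 + P + o (U(P, o) = -2 + ((P + o) + (2 + 4)) = -2 + ((P + o) + 6) = -2 + (6 + P + o) = 4 + P + o)
u(O) = -15
(-490602 + u(U(1, -1)))*(446823 + Y(-672, 217)) = (-490602 - 15)*(446823 + 328) = -490617*447151 = -219379882167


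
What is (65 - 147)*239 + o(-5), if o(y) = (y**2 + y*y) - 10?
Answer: -19558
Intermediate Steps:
o(y) = -10 + 2*y**2 (o(y) = (y**2 + y**2) - 10 = 2*y**2 - 10 = -10 + 2*y**2)
(65 - 147)*239 + o(-5) = (65 - 147)*239 + (-10 + 2*(-5)**2) = -82*239 + (-10 + 2*25) = -19598 + (-10 + 50) = -19598 + 40 = -19558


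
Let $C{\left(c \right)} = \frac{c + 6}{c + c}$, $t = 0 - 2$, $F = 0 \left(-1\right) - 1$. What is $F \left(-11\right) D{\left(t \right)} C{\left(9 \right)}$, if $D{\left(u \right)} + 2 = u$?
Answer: $- \frac{110}{3} \approx -36.667$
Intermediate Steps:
$F = -1$ ($F = 0 - 1 = -1$)
$t = -2$
$C{\left(c \right)} = \frac{6 + c}{2 c}$
$D{\left(u \right)} = -2 + u$
$F \left(-11\right) D{\left(t \right)} C{\left(9 \right)} = \left(-1\right) \left(-11\right) \left(-2 - 2\right) \frac{6 + 9}{2 \cdot 9} = 11 \left(-4\right) \frac{1}{2} \cdot \frac{1}{9} \cdot 15 = \left(-44\right) \frac{5}{6} = - \frac{110}{3}$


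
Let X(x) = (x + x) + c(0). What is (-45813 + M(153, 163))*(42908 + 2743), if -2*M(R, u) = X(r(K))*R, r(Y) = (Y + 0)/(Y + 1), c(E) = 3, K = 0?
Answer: -4203772335/2 ≈ -2.1019e+9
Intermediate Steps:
r(Y) = Y/(1 + Y)
X(x) = 3 + 2*x (X(x) = (x + x) + 3 = 2*x + 3 = 3 + 2*x)
M(R, u) = -3*R/2 (M(R, u) = -(3 + 2*(0/(1 + 0)))*R/2 = -(3 + 2*(0/1))*R/2 = -(3 + 2*(0*1))*R/2 = -(3 + 2*0)*R/2 = -(3 + 0)*R/2 = -3*R/2)
(-45813 + M(153, 163))*(42908 + 2743) = (-45813 - 3/2*153)*(42908 + 2743) = (-45813 - 459/2)*45651 = -92085/2*45651 = -4203772335/2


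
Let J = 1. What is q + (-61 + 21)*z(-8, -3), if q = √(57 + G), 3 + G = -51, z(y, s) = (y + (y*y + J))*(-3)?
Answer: 6840 + √3 ≈ 6841.7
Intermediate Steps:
z(y, s) = -3 - 3*y - 3*y² (z(y, s) = (y + (y*y + 1))*(-3) = (y + (y² + 1))*(-3) = (y + (1 + y²))*(-3) = (1 + y + y²)*(-3) = -3 - 3*y - 3*y²)
G = -54 (G = -3 - 51 = -54)
q = √3 (q = √(57 - 54) = √3 ≈ 1.7320)
q + (-61 + 21)*z(-8, -3) = √3 + (-61 + 21)*(-3 - 3*(-8) - 3*(-8)²) = √3 - 40*(-3 + 24 - 3*64) = √3 - 40*(-3 + 24 - 192) = √3 - 40*(-171) = √3 + 6840 = 6840 + √3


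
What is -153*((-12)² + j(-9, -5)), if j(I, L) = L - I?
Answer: -22644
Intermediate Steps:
-153*((-12)² + j(-9, -5)) = -153*((-12)² + (-5 - 1*(-9))) = -153*(144 + (-5 + 9)) = -153*(144 + 4) = -153*148 = -22644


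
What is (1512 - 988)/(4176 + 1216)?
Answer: 131/1348 ≈ 0.097181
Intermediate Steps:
(1512 - 988)/(4176 + 1216) = 524/5392 = 524*(1/5392) = 131/1348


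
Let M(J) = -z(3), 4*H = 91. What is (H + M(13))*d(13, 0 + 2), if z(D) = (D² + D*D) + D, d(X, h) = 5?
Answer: 35/4 ≈ 8.7500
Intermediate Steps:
H = 91/4 (H = (¼)*91 = 91/4 ≈ 22.750)
z(D) = D + 2*D² (z(D) = (D² + D²) + D = 2*D² + D = D + 2*D²)
M(J) = -21 (M(J) = -3*(1 + 2*3) = -3*(1 + 6) = -3*7 = -1*21 = -21)
(H + M(13))*d(13, 0 + 2) = (91/4 - 21)*5 = (7/4)*5 = 35/4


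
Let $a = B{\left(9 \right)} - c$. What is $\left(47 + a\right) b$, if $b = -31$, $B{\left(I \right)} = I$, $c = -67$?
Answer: $-3813$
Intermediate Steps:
$a = 76$ ($a = 9 - -67 = 9 + 67 = 76$)
$\left(47 + a\right) b = \left(47 + 76\right) \left(-31\right) = 123 \left(-31\right) = -3813$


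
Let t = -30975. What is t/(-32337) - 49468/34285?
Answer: -179222947/369558015 ≈ -0.48497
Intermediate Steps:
t/(-32337) - 49468/34285 = -30975/(-32337) - 49468/34285 = -30975*(-1/32337) - 49468*1/34285 = 10325/10779 - 49468/34285 = -179222947/369558015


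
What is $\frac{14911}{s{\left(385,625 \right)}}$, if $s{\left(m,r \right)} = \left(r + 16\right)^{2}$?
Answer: $\frac{14911}{410881} \approx 0.03629$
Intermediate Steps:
$s{\left(m,r \right)} = \left(16 + r\right)^{2}$
$\frac{14911}{s{\left(385,625 \right)}} = \frac{14911}{\left(16 + 625\right)^{2}} = \frac{14911}{641^{2}} = \frac{14911}{410881}$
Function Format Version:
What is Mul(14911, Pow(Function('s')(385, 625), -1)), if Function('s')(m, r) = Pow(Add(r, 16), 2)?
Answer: Rational(14911, 410881) ≈ 0.036290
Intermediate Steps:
Function('s')(m, r) = Pow(Add(16, r), 2)
Mul(14911, Pow(Function('s')(385, 625), -1)) = Mul(14911, Pow(Pow(Add(16, 625), 2), -1)) = Mul(14911, Pow(Pow(641, 2), -1)) = Mul(14911, Pow(410881, -1)) = Mul(14911, Rational(1, 410881)) = Rational(14911, 410881)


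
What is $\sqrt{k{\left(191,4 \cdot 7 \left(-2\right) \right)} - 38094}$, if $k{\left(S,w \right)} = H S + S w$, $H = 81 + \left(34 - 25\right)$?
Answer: $20 i \sqrt{79} \approx 177.76 i$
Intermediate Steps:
$H = 90$ ($H = 81 + 9 = 90$)
$k{\left(S,w \right)} = 90 S + S w$
$\sqrt{k{\left(191,4 \cdot 7 \left(-2\right) \right)} - 38094} = \sqrt{191 \left(90 + 4 \cdot 7 \left(-2\right)\right) - 38094} = \sqrt{191 \left(90 + 28 \left(-2\right)\right) - 38094} = \sqrt{191 \left(90 - 56\right) - 38094} = \sqrt{191 \cdot 34 - 38094} = \sqrt{6494 - 38094} = \sqrt{-31600} = 20 i \sqrt{79}$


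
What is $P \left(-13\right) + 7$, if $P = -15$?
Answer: $202$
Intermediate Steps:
$P \left(-13\right) + 7 = \left(-15\right) \left(-13\right) + 7 = 195 + 7 = 202$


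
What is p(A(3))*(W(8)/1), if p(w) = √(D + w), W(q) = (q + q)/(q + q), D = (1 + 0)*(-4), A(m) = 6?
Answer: √2 ≈ 1.4142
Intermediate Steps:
D = -4 (D = 1*(-4) = -4)
W(q) = 1 (W(q) = (2*q)/((2*q)) = (2*q)*(1/(2*q)) = 1)
p(w) = √(-4 + w)
p(A(3))*(W(8)/1) = √(-4 + 6)*(1/1) = √2*(1*1) = √2*1 = √2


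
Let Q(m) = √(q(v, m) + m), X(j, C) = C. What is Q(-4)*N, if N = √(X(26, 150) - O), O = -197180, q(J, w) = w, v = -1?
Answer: 4*I*√98665 ≈ 1256.4*I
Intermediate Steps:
Q(m) = √2*√m (Q(m) = √(m + m) = √(2*m) = √2*√m)
N = √197330 (N = √(150 - 1*(-197180)) = √(150 + 197180) = √197330 ≈ 444.22)
Q(-4)*N = (√2*√(-4))*√197330 = (√2*(2*I))*√197330 = (2*I*√2)*√197330 = 4*I*√98665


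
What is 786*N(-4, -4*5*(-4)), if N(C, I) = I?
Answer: 62880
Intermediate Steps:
786*N(-4, -4*5*(-4)) = 786*(-4*5*(-4)) = 786*(-20*(-4)) = 786*80 = 62880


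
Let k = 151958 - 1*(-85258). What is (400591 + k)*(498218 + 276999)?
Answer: 494438829119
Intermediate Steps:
k = 237216 (k = 151958 + 85258 = 237216)
(400591 + k)*(498218 + 276999) = (400591 + 237216)*(498218 + 276999) = 637807*775217 = 494438829119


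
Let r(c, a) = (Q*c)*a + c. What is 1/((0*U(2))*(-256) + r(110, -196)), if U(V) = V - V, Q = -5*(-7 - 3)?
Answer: -1/1077890 ≈ -9.2774e-7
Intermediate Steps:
Q = 50 (Q = -5*(-10) = 50)
r(c, a) = c + 50*a*c (r(c, a) = (50*c)*a + c = 50*a*c + c = c + 50*a*c)
U(V) = 0
1/((0*U(2))*(-256) + r(110, -196)) = 1/((0*0)*(-256) + 110*(1 + 50*(-196))) = 1/(0*(-256) + 110*(1 - 9800)) = 1/(0 + 110*(-9799)) = 1/(0 - 1077890) = 1/(-1077890) = -1/1077890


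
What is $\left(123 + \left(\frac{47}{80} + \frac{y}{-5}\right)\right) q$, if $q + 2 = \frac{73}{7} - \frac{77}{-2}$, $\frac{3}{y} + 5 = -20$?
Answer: $\frac{162425511}{28000} \approx 5800.9$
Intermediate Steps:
$y = - \frac{3}{25}$ ($y = \frac{3}{-5 - 20} = \frac{3}{-25} = 3 \left(- \frac{1}{25}\right) = - \frac{3}{25} \approx -0.12$)
$q = \frac{657}{14}$ ($q = -2 + \left(\frac{73}{7} - \frac{77}{-2}\right) = -2 + \left(73 \cdot \frac{1}{7} - - \frac{77}{2}\right) = -2 + \left(\frac{73}{7} + \frac{77}{2}\right) = -2 + \frac{685}{14} = \frac{657}{14} \approx 46.929$)
$\left(123 + \left(\frac{47}{80} + \frac{y}{-5}\right)\right) q = \left(123 + \left(\frac{47}{80} - \frac{3}{25 \left(-5\right)}\right)\right) \frac{657}{14} = \left(123 + \left(47 \cdot \frac{1}{80} - - \frac{3}{125}\right)\right) \frac{657}{14} = \left(123 + \left(\frac{47}{80} + \frac{3}{125}\right)\right) \frac{657}{14} = \left(123 + \frac{1223}{2000}\right) \frac{657}{14} = \frac{247223}{2000} \cdot \frac{657}{14} = \frac{162425511}{28000}$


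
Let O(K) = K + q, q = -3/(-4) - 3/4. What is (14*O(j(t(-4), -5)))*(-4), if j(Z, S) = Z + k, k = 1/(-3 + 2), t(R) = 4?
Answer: -168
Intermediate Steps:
k = -1 (k = 1/(-1) = -1)
q = 0 (q = -3*(-¼) - 3*¼ = ¾ - ¾ = 0)
j(Z, S) = -1 + Z (j(Z, S) = Z - 1 = -1 + Z)
O(K) = K (O(K) = K + 0 = K)
(14*O(j(t(-4), -5)))*(-4) = (14*(-1 + 4))*(-4) = (14*3)*(-4) = 42*(-4) = -168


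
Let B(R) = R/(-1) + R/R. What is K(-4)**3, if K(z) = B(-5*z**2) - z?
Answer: 614125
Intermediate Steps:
B(R) = 1 - R (B(R) = R*(-1) + 1 = -R + 1 = 1 - R)
K(z) = 1 - z + 5*z**2 (K(z) = (1 - (-5)*z**2) - z = (1 + 5*z**2) - z = 1 - z + 5*z**2)
K(-4)**3 = (1 - 1*(-4) + 5*(-4)**2)**3 = (1 + 4 + 5*16)**3 = (1 + 4 + 80)**3 = 85**3 = 614125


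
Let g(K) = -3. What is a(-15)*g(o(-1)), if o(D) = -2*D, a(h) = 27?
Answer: -81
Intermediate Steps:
a(-15)*g(o(-1)) = 27*(-3) = -81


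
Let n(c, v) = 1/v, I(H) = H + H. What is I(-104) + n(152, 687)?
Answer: -142895/687 ≈ -208.00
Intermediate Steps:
I(H) = 2*H
I(-104) + n(152, 687) = 2*(-104) + 1/687 = -208 + 1/687 = -142895/687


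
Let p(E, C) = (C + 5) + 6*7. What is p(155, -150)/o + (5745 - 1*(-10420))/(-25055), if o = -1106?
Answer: -3059565/5542166 ≈ -0.55205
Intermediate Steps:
p(E, C) = 47 + C (p(E, C) = (5 + C) + 42 = 47 + C)
p(155, -150)/o + (5745 - 1*(-10420))/(-25055) = (47 - 150)/(-1106) + (5745 - 1*(-10420))/(-25055) = -103*(-1/1106) + (5745 + 10420)*(-1/25055) = 103/1106 + 16165*(-1/25055) = 103/1106 - 3233/5011 = -3059565/5542166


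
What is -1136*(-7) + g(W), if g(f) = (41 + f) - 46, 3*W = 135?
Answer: 7992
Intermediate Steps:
W = 45 (W = (⅓)*135 = 45)
g(f) = -5 + f
-1136*(-7) + g(W) = -1136*(-7) + (-5 + 45) = 7952 + 40 = 7992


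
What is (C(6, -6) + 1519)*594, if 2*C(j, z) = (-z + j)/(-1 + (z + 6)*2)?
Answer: 898722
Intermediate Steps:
C(j, z) = (j - z)/(2*(11 + 2*z)) (C(j, z) = ((-z + j)/(-1 + (z + 6)*2))/2 = ((j - z)/(-1 + (6 + z)*2))/2 = ((j - z)/(-1 + (12 + 2*z)))/2 = ((j - z)/(11 + 2*z))/2 = (j - z)/(2*(11 + 2*z)))
(C(6, -6) + 1519)*594 = ((6 - 1*(-6))/(2*(11 + 2*(-6))) + 1519)*594 = ((6 + 6)/(2*(11 - 12)) + 1519)*594 = ((½)*12/(-1) + 1519)*594 = ((½)*(-1)*12 + 1519)*594 = (-6 + 1519)*594 = 1513*594 = 898722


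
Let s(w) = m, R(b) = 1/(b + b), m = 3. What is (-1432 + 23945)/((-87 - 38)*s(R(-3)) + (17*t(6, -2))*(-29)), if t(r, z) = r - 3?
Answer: -22513/1854 ≈ -12.143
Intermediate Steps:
R(b) = 1/(2*b)
s(w) = 3
t(r, z) = -3 + r
(-1432 + 23945)/((-87 - 38)*s(R(-3)) + (17*t(6, -2))*(-29)) = (-1432 + 23945)/((-87 - 38)*3 + (17*(-3 + 6))*(-29)) = 22513/(-125*3 + (17*3)*(-29)) = 22513/(-375 + 51*(-29)) = 22513/(-375 - 1479) = 22513/(-1854) = 22513*(-1/1854) = -22513/1854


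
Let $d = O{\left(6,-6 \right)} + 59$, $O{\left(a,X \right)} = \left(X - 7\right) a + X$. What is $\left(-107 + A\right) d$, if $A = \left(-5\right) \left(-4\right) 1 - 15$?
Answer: $2550$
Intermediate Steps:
$A = 5$ ($A = 20 \cdot 1 - 15 = 20 - 15 = 5$)
$O{\left(a,X \right)} = X + a \left(-7 + X\right)$ ($O{\left(a,X \right)} = \left(-7 + X\right) a + X = a \left(-7 + X\right) + X = X + a \left(-7 + X\right)$)
$d = -25$ ($d = \left(-6 - 42 - 36\right) + 59 = -84 + 59 = -25$)
$\left(-107 + A\right) d = \left(-107 + 5\right) \left(-25\right) = \left(-102\right) \left(-25\right) = 2550$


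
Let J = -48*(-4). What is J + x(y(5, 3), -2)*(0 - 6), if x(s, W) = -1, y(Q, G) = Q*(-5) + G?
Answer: 198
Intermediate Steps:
y(Q, G) = G - 5*Q (y(Q, G) = -5*Q + G = G - 5*Q)
J = 192
J + x(y(5, 3), -2)*(0 - 6) = 192 - (0 - 6) = 192 - 1*(-6) = 192 + 6 = 198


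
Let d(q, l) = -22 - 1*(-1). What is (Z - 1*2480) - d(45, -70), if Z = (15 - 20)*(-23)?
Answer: -2344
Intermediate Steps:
d(q, l) = -21 (d(q, l) = -22 + 1 = -21)
Z = 115 (Z = -5*(-23) = 115)
(Z - 1*2480) - d(45, -70) = (115 - 1*2480) - 1*(-21) = (115 - 2480) + 21 = -2365 + 21 = -2344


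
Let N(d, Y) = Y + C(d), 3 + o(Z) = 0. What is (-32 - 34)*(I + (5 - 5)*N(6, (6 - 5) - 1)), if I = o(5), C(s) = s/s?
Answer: 198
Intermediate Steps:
o(Z) = -3 (o(Z) = -3 + 0 = -3)
C(s) = 1
I = -3
N(d, Y) = 1 + Y (N(d, Y) = Y + 1 = 1 + Y)
(-32 - 34)*(I + (5 - 5)*N(6, (6 - 5) - 1)) = (-32 - 34)*(-3 + (5 - 5)*(1 + ((6 - 5) - 1))) = -66*(-3 + 0*(1 + (1 - 1))) = -66*(-3 + 0*(1 + 0)) = -66*(-3 + 0*1) = -66*(-3 + 0) = -66*(-3) = 198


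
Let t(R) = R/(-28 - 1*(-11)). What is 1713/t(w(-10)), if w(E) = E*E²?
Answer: 29121/1000 ≈ 29.121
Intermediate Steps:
w(E) = E³
t(R) = -R/17 (t(R) = R/(-28 + 11) = R/(-17) = R*(-1/17) = -R/17)
1713/t(w(-10)) = 1713/((-1/17*(-10)³)) = 1713/((-1/17*(-1000))) = 1713/(1000/17) = 1713*(17/1000) = 29121/1000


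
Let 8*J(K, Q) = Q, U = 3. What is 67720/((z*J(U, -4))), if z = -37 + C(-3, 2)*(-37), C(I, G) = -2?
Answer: -135440/37 ≈ -3660.5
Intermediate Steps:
J(K, Q) = Q/8
z = 37 (z = -37 - 2*(-37) = -37 + 74 = 37)
67720/((z*J(U, -4))) = 67720/((37*((1/8)*(-4)))) = 67720/((37*(-1/2))) = 67720/(-37/2) = 67720*(-2/37) = -135440/37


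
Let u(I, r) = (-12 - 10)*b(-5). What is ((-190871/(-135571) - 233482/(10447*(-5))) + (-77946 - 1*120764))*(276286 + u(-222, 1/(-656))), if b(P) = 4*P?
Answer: -389390400689887125618/7081551185 ≈ -5.4987e+10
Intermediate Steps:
u(I, r) = 440 (u(I, r) = (-12 - 10)*(4*(-5)) = -22*(-20) = 440)
((-190871/(-135571) - 233482/(10447*(-5))) + (-77946 - 1*120764))*(276286 + u(-222, 1/(-656))) = ((-190871/(-135571) - 233482/(10447*(-5))) + (-77946 - 1*120764))*(276286 + 440) = ((-190871*(-1/135571) - 233482/(-52235)) + (-77946 - 120764))*276726 = ((190871/135571 - 233482*(-1/52235)) - 198710)*276726 = ((190871/135571 + 233482/52235) - 198710)*276726 = (41623534907/7081551185 - 198710)*276726 = -1407133412436443/7081551185*276726 = -389390400689887125618/7081551185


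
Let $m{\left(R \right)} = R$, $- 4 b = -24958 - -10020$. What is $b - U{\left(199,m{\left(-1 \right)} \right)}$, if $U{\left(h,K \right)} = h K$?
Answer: $\frac{7867}{2} \approx 3933.5$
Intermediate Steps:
$b = \frac{7469}{2}$ ($b = - \frac{-24958 - -10020}{4} = - \frac{-24958 + 10020}{4} = \left(- \frac{1}{4}\right) \left(-14938\right) = \frac{7469}{2} \approx 3734.5$)
$U{\left(h,K \right)} = K h$
$b - U{\left(199,m{\left(-1 \right)} \right)} = \frac{7469}{2} - \left(-1\right) 199 = \frac{7469}{2} - -199 = \frac{7469}{2} + 199 = \frac{7867}{2}$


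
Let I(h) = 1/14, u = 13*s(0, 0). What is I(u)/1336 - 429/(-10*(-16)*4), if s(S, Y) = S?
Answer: -501461/748160 ≈ -0.67026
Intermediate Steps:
u = 0 (u = 13*0 = 0)
I(h) = 1/14
I(u)/1336 - 429/(-10*(-16)*4) = (1/14)/1336 - 429/(-10*(-16)*4) = (1/14)*(1/1336) - 429/(160*4) = 1/18704 - 429/640 = -501461/748160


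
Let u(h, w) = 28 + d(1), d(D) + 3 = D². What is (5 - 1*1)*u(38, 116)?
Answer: 104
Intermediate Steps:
d(D) = -3 + D²
u(h, w) = 26 (u(h, w) = 28 + (-3 + 1²) = 28 + (-3 + 1) = 28 - 2 = 26)
(5 - 1*1)*u(38, 116) = (5 - 1*1)*26 = (5 - 1)*26 = 4*26 = 104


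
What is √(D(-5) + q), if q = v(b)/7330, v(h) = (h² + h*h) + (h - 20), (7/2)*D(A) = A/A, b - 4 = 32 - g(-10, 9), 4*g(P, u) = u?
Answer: 5*√10082415/20524 ≈ 0.77355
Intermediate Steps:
g(P, u) = u/4
b = 135/4 (b = 4 + (32 - 9/4) = 4 + 119/4 = 135/4 ≈ 33.750)
D(A) = 2/7 (D(A) = 2*(A/A)/7 = (2/7)*1 = 2/7)
v(h) = -20 + h + 2*h² (v(h) = (h² + h²) + (-20 + h) = 2*h² + (-20 + h) = -20 + h + 2*h²)
q = 3667/11728 (q = (-20 + 135/4 + 2*(135/4)²)/7330 = (-20 + 135/4 + 2*(18225/16))*(1/7330) = (-20 + 135/4 + 18225/8)*(1/7330) = (18335/8)*(1/7330) = 3667/11728 ≈ 0.31267)
√(D(-5) + q) = √(2/7 + 3667/11728) = √(49125/82096) = 5*√10082415/20524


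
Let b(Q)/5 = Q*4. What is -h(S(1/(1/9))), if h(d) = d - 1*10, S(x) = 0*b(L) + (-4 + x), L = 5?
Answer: 5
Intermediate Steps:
b(Q) = 20*Q (b(Q) = 5*(Q*4) = 5*(4*Q) = 20*Q)
S(x) = -4 + x (S(x) = 0*(20*5) + (-4 + x) = 0*100 + (-4 + x) = 0 + (-4 + x) = -4 + x)
h(d) = -10 + d (h(d) = d - 10 = -10 + d)
-h(S(1/(1/9))) = -(-10 + (-4 + 1/(1/9))) = -(-10 + (-4 + 1/(⅑))) = -(-10 + (-4 + 9)) = -(-10 + 5) = -1*(-5) = 5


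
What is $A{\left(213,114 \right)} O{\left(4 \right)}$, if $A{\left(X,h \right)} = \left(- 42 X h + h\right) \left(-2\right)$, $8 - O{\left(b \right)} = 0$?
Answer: $16315680$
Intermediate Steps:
$O{\left(b \right)} = 8$ ($O{\left(b \right)} = 8 - 0 = 8 + 0 = 8$)
$A{\left(X,h \right)} = - 2 h + 84 X h$ ($A{\left(X,h \right)} = \left(- 42 X h + h\right) \left(-2\right) = \left(h - 42 X h\right) \left(-2\right) = - 2 h + 84 X h$)
$A{\left(213,114 \right)} O{\left(4 \right)} = 2 \cdot 114 \left(-1 + 42 \cdot 213\right) 8 = 2 \cdot 114 \left(-1 + 8946\right) 8 = 2 \cdot 114 \cdot 8945 \cdot 8 = 2039460 \cdot 8 = 16315680$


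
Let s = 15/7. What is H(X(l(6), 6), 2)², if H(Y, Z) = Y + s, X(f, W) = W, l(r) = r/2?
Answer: 3249/49 ≈ 66.306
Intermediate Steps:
s = 15/7 (s = 15*(⅐) = 15/7 ≈ 2.1429)
l(r) = r/2 (l(r) = r*(½) = r/2)
H(Y, Z) = 15/7 + Y (H(Y, Z) = Y + 15/7 = 15/7 + Y)
H(X(l(6), 6), 2)² = (15/7 + 6)² = (57/7)² = 3249/49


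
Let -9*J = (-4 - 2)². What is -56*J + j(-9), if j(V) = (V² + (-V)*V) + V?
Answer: 215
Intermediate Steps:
J = -4 (J = -(-4 - 2)²/9 = -⅑*(-6)² = -⅑*36 = -4)
j(V) = V (j(V) = (V² - V²) + V = 0 + V = V)
-56*J + j(-9) = -56*(-4) - 9 = 224 - 9 = 215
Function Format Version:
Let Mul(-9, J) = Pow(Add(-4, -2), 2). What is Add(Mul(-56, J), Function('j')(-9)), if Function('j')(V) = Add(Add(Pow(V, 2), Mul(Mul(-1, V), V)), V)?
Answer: 215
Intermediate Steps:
J = -4 (J = Mul(Rational(-1, 9), Pow(Add(-4, -2), 2)) = Mul(Rational(-1, 9), Pow(-6, 2)) = Mul(Rational(-1, 9), 36) = -4)
Function('j')(V) = V (Function('j')(V) = Add(Add(Pow(V, 2), Mul(-1, Pow(V, 2))), V) = Add(0, V) = V)
Add(Mul(-56, J), Function('j')(-9)) = Add(Mul(-56, -4), -9) = Add(224, -9) = 215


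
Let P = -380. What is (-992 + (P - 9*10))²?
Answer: 2137444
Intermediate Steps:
(-992 + (P - 9*10))² = (-992 + (-380 - 9*10))² = (-992 + (-380 - 1*90))² = (-992 + (-380 - 90))² = (-992 - 470)² = (-1462)² = 2137444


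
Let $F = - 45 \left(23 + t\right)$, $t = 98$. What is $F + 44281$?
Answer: $38836$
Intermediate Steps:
$F = -5445$ ($F = - 45 \left(23 + 98\right) = \left(-45\right) 121 = -5445$)
$F + 44281 = -5445 + 44281 = 38836$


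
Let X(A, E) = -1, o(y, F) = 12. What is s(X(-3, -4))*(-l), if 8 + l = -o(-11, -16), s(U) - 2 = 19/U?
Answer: -340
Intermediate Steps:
s(U) = 2 + 19/U
l = -20 (l = -8 - 1*12 = -8 - 12 = -20)
s(X(-3, -4))*(-l) = (2 + 19/(-1))*(-1*(-20)) = (2 + 19*(-1))*20 = (2 - 19)*20 = -17*20 = -340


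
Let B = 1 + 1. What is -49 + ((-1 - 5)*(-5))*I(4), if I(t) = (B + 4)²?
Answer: 1031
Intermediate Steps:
B = 2
I(t) = 36 (I(t) = (2 + 4)² = 6² = 36)
-49 + ((-1 - 5)*(-5))*I(4) = -49 + ((-1 - 5)*(-5))*36 = -49 - 6*(-5)*36 = -49 + 30*36 = -49 + 1080 = 1031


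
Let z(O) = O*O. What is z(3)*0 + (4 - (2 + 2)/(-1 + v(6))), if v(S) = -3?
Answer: 5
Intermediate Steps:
z(O) = O**2
z(3)*0 + (4 - (2 + 2)/(-1 + v(6))) = 3**2*0 + (4 - (2 + 2)/(-1 - 3)) = 9*0 + (4 - 4/(-4)) = 0 + (4 - 4*(-1)/4) = 0 + (4 - 1*(-1)) = 0 + (4 + 1) = 0 + 5 = 5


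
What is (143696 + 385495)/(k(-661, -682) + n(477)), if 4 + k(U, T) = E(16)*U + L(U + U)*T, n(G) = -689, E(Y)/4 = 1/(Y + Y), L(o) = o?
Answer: 1411176/2402209 ≈ 0.58745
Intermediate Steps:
E(Y) = 2/Y (E(Y) = 4/(Y + Y) = 4/((2*Y)) = 4*(1/(2*Y)) = 2/Y)
k(U, T) = -4 + U/8 + 2*T*U (k(U, T) = -4 + ((2/16)*U + (U + U)*T) = -4 + ((2*(1/16))*U + (2*U)*T) = -4 + (U/8 + 2*T*U) = -4 + U/8 + 2*T*U)
(143696 + 385495)/(k(-661, -682) + n(477)) = (143696 + 385495)/((-4 + (⅛)*(-661) + 2*(-682)*(-661)) - 689) = 529191/((-4 - 661/8 + 901604) - 689) = 529191/(7212139/8 - 689) = 529191/(7206627/8) = 529191*(8/7206627) = 1411176/2402209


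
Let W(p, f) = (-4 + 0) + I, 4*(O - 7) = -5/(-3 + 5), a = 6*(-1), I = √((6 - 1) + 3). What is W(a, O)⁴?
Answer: 1088 - 768*√2 ≈ 1.8840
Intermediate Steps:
I = 2*√2 (I = √(5 + 3) = √8 = 2*√2 ≈ 2.8284)
a = -6
O = 51/8 (O = 7 + (-5/(-3 + 5))/4 = 7 + (-5/2)/4 = 7 + (-5*½)/4 = 7 + (¼)*(-5/2) = 7 - 5/8 = 51/8 ≈ 6.3750)
W(p, f) = -4 + 2*√2 (W(p, f) = (-4 + 0) + 2*√2 = -4 + 2*√2)
W(a, O)⁴ = (-4 + 2*√2)⁴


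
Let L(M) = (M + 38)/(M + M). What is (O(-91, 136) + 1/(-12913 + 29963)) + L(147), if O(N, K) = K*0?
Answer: 788636/1253175 ≈ 0.62931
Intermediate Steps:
L(M) = (38 + M)/(2*M) (L(M) = (38 + M)/((2*M)) = (38 + M)*(1/(2*M)) = (38 + M)/(2*M))
O(N, K) = 0
(O(-91, 136) + 1/(-12913 + 29963)) + L(147) = (0 + 1/(-12913 + 29963)) + (1/2)*(38 + 147)/147 = (0 + 1/17050) + (1/2)*(1/147)*185 = (0 + 1/17050) + 185/294 = 1/17050 + 185/294 = 788636/1253175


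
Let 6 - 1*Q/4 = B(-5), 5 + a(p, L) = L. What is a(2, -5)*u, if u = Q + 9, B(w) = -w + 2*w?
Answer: -530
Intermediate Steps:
a(p, L) = -5 + L
B(w) = w
Q = 44 (Q = 24 - 4*(-5) = 24 + 20 = 44)
u = 53 (u = 44 + 9 = 53)
a(2, -5)*u = (-5 - 5)*53 = -10*53 = -530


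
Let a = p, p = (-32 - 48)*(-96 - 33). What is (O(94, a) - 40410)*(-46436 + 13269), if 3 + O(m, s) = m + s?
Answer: 994976833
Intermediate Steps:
p = 10320 (p = -80*(-129) = 10320)
a = 10320
O(m, s) = -3 + m + s (O(m, s) = -3 + (m + s) = -3 + m + s)
(O(94, a) - 40410)*(-46436 + 13269) = ((-3 + 94 + 10320) - 40410)*(-46436 + 13269) = (10411 - 40410)*(-33167) = -29999*(-33167) = 994976833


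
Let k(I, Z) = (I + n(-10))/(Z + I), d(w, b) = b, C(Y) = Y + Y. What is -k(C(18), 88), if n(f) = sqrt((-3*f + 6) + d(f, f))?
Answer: -9/31 - sqrt(26)/124 ≈ -0.33144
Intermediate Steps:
C(Y) = 2*Y
n(f) = sqrt(6 - 2*f) (n(f) = sqrt((-3*f + 6) + f) = sqrt((6 - 3*f) + f) = sqrt(6 - 2*f))
k(I, Z) = (I + sqrt(26))/(I + Z) (k(I, Z) = (I + sqrt(6 - 2*(-10)))/(Z + I) = (I + sqrt(6 + 20))/(I + Z) = (I + sqrt(26))/(I + Z))
-k(C(18), 88) = -(2*18 + sqrt(26))/(2*18 + 88) = -(36 + sqrt(26))/(36 + 88) = -(36 + sqrt(26))/124 = -(9/31 + sqrt(26)/124) = -9/31 - sqrt(26)/124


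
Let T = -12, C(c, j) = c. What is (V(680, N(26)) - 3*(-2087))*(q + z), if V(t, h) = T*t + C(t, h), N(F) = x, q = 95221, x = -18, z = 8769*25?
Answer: -383309674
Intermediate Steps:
z = 219225
N(F) = -18
V(t, h) = -11*t (V(t, h) = -12*t + t = -11*t)
(V(680, N(26)) - 3*(-2087))*(q + z) = (-11*680 - 3*(-2087))*(95221 + 219225) = (-7480 + 6261)*314446 = -1219*314446 = -383309674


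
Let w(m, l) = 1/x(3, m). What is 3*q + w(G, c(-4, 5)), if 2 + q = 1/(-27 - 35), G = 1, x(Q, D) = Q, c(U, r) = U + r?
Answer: -1063/186 ≈ -5.7151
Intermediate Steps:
w(m, l) = 1/3
q = -125/62 (q = -2 + 1/(-27 - 35) = -2 + 1/(-62) = -2 - 1/62 = -125/62 ≈ -2.0161)
3*q + w(G, c(-4, 5)) = 3*(-125/62) + 1/3 = -375/62 + 1/3 = -1063/186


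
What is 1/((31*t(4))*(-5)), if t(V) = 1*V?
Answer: -1/620 ≈ -0.0016129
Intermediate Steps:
t(V) = V
1/((31*t(4))*(-5)) = 1/((31*4)*(-5)) = 1/(124*(-5)) = 1/(-620) = -1/620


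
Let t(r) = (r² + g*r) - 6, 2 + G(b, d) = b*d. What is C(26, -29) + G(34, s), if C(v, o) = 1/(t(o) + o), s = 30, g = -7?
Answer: 1027163/1009 ≈ 1018.0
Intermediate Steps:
G(b, d) = -2 + b*d
t(r) = -6 + r² - 7*r (t(r) = (r² - 7*r) - 6 = -6 + r² - 7*r)
C(v, o) = 1/(-6 + o² - 6*o) (C(v, o) = 1/((-6 + o² - 7*o) + o) = 1/(-6 + o² - 6*o))
C(26, -29) + G(34, s) = 1/(-6 + (-29)² - 6*(-29)) + (-2 + 34*30) = 1/(-6 + 841 + 174) + (-2 + 1020) = 1/1009 + 1018 = 1027163/1009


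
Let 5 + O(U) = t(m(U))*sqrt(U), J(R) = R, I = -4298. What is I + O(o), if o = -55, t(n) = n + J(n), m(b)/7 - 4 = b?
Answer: -4303 - 714*I*sqrt(55) ≈ -4303.0 - 5295.2*I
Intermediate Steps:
m(b) = 28 + 7*b
t(n) = 2*n (t(n) = n + n = 2*n)
O(U) = -5 + sqrt(U)*(56 + 14*U) (O(U) = -5 + (2*(28 + 7*U))*sqrt(U) = -5 + (56 + 14*U)*sqrt(U) = -5 + sqrt(U)*(56 + 14*U))
I + O(o) = -4298 + (-5 + 14*sqrt(-55)*(4 - 55)) = -4298 + (-5 + 14*(I*sqrt(55))*(-51)) = -4298 + (-5 - 714*I*sqrt(55)) = -4303 - 714*I*sqrt(55)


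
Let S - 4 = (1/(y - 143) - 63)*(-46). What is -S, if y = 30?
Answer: -327972/113 ≈ -2902.4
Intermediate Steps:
S = 327972/113 (S = 4 + (1/(30 - 143) - 63)*(-46) = 4 + (1/(-113) - 63)*(-46) = 4 + (-1/113 - 63)*(-46) = 4 - 7120/113*(-46) = 4 + 327520/113 = 327972/113 ≈ 2902.4)
-S = -1*327972/113 = -327972/113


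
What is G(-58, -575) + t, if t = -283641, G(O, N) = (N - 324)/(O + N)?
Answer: -179543854/633 ≈ -2.8364e+5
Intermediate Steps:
G(O, N) = (-324 + N)/(N + O)
G(-58, -575) + t = (-324 - 575)/(-575 - 58) - 283641 = -899/(-633) - 283641 = -1/633*(-899) - 283641 = 899/633 - 283641 = -179543854/633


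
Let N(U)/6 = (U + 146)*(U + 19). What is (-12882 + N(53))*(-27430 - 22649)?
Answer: -3660073794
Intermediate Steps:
N(U) = 6*(19 + U)*(146 + U) (N(U) = 6*((U + 146)*(U + 19)) = 6*((146 + U)*(19 + U)) = 6*((19 + U)*(146 + U)) = 6*(19 + U)*(146 + U))
(-12882 + N(53))*(-27430 - 22649) = (-12882 + (16644 + 6*53**2 + 990*53))*(-27430 - 22649) = (-12882 + (16644 + 6*2809 + 52470))*(-50079) = (-12882 + (16644 + 16854 + 52470))*(-50079) = (-12882 + 85968)*(-50079) = 73086*(-50079) = -3660073794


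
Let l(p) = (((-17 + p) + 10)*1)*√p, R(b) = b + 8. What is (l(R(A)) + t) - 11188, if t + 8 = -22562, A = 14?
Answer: -33758 + 15*√22 ≈ -33688.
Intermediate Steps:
t = -22570 (t = -8 - 22562 = -22570)
R(b) = 8 + b
l(p) = √p*(-7 + p) (l(p) = ((-7 + p)*1)*√p = (-7 + p)*√p = √p*(-7 + p))
(l(R(A)) + t) - 11188 = (√(8 + 14)*(-7 + (8 + 14)) - 22570) - 11188 = (√22*(-7 + 22) - 22570) - 11188 = (√22*15 - 22570) - 11188 = (15*√22 - 22570) - 11188 = (-22570 + 15*√22) - 11188 = -33758 + 15*√22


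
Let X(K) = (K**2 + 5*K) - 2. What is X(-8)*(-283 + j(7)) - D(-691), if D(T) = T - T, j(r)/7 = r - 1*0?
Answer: -5148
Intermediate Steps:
j(r) = 7*r (j(r) = 7*(r - 1*0) = 7*(r + 0) = 7*r)
X(K) = -2 + K**2 + 5*K
D(T) = 0
X(-8)*(-283 + j(7)) - D(-691) = (-2 + (-8)**2 + 5*(-8))*(-283 + 7*7) - 1*0 = (-2 + 64 - 40)*(-283 + 49) + 0 = 22*(-234) + 0 = -5148 + 0 = -5148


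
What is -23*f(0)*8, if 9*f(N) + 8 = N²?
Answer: 1472/9 ≈ 163.56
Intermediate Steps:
f(N) = -8/9 + N²/9
-23*f(0)*8 = -23*(-8/9 + (⅑)*0²)*8 = -23*(-8/9 + (⅑)*0)*8 = -23*(-8/9 + 0)*8 = -23*(-8/9)*8 = (184/9)*8 = 1472/9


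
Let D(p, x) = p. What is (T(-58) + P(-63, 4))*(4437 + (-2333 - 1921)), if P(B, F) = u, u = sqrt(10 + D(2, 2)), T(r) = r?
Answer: -10614 + 366*sqrt(3) ≈ -9980.1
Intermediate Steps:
u = 2*sqrt(3) (u = sqrt(10 + 2) = sqrt(12) = 2*sqrt(3) ≈ 3.4641)
P(B, F) = 2*sqrt(3)
(T(-58) + P(-63, 4))*(4437 + (-2333 - 1921)) = (-58 + 2*sqrt(3))*(4437 + (-2333 - 1921)) = (-58 + 2*sqrt(3))*(4437 - 4254) = (-58 + 2*sqrt(3))*183 = -10614 + 366*sqrt(3)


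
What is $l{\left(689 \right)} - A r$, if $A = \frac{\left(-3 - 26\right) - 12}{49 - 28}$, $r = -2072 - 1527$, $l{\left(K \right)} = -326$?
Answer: $- \frac{154405}{21} \approx -7352.6$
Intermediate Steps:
$r = -3599$ ($r = -2072 - 1527 = -3599$)
$A = - \frac{41}{21}$ ($A = \frac{-29 - 12}{21} = \left(-41\right) \frac{1}{21} = - \frac{41}{21} \approx -1.9524$)
$l{\left(689 \right)} - A r = -326 - \left(- \frac{41}{21}\right) \left(-3599\right) = -326 - \frac{147559}{21} = - \frac{154405}{21}$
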